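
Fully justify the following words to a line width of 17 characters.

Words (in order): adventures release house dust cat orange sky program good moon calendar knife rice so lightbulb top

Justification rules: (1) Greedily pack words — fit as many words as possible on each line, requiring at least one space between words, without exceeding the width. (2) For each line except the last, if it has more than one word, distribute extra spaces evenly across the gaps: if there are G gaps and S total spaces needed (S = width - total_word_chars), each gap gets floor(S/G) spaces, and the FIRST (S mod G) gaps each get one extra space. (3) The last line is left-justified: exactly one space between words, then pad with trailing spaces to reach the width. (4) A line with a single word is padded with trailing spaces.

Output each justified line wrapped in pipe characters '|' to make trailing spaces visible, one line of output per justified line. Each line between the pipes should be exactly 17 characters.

Line 1: ['adventures'] (min_width=10, slack=7)
Line 2: ['release', 'house'] (min_width=13, slack=4)
Line 3: ['dust', 'cat', 'orange'] (min_width=15, slack=2)
Line 4: ['sky', 'program', 'good'] (min_width=16, slack=1)
Line 5: ['moon', 'calendar'] (min_width=13, slack=4)
Line 6: ['knife', 'rice', 'so'] (min_width=13, slack=4)
Line 7: ['lightbulb', 'top'] (min_width=13, slack=4)

Answer: |adventures       |
|release     house|
|dust  cat  orange|
|sky  program good|
|moon     calendar|
|knife   rice   so|
|lightbulb top    |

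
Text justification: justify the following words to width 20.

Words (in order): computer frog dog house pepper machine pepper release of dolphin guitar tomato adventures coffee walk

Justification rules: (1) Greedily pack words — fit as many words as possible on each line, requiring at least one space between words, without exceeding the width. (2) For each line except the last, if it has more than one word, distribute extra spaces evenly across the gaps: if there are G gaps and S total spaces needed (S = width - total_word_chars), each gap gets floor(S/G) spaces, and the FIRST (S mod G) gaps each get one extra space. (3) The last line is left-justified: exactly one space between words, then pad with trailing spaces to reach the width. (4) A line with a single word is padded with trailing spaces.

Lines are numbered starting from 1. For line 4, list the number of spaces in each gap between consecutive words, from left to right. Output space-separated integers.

Answer: 7

Derivation:
Line 1: ['computer', 'frog', 'dog'] (min_width=17, slack=3)
Line 2: ['house', 'pepper', 'machine'] (min_width=20, slack=0)
Line 3: ['pepper', 'release', 'of'] (min_width=17, slack=3)
Line 4: ['dolphin', 'guitar'] (min_width=14, slack=6)
Line 5: ['tomato', 'adventures'] (min_width=17, slack=3)
Line 6: ['coffee', 'walk'] (min_width=11, slack=9)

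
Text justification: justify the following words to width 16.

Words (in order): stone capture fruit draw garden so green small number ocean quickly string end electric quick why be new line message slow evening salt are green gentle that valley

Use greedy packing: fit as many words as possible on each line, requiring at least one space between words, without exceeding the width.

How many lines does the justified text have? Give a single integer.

Line 1: ['stone', 'capture'] (min_width=13, slack=3)
Line 2: ['fruit', 'draw'] (min_width=10, slack=6)
Line 3: ['garden', 'so', 'green'] (min_width=15, slack=1)
Line 4: ['small', 'number'] (min_width=12, slack=4)
Line 5: ['ocean', 'quickly'] (min_width=13, slack=3)
Line 6: ['string', 'end'] (min_width=10, slack=6)
Line 7: ['electric', 'quick'] (min_width=14, slack=2)
Line 8: ['why', 'be', 'new', 'line'] (min_width=15, slack=1)
Line 9: ['message', 'slow'] (min_width=12, slack=4)
Line 10: ['evening', 'salt', 'are'] (min_width=16, slack=0)
Line 11: ['green', 'gentle'] (min_width=12, slack=4)
Line 12: ['that', 'valley'] (min_width=11, slack=5)
Total lines: 12

Answer: 12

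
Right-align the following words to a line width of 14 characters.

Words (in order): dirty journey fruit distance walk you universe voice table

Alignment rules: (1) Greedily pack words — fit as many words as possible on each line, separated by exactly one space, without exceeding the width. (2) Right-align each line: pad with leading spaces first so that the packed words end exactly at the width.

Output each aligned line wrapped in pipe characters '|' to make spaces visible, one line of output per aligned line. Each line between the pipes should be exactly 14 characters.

Line 1: ['dirty', 'journey'] (min_width=13, slack=1)
Line 2: ['fruit', 'distance'] (min_width=14, slack=0)
Line 3: ['walk', 'you'] (min_width=8, slack=6)
Line 4: ['universe', 'voice'] (min_width=14, slack=0)
Line 5: ['table'] (min_width=5, slack=9)

Answer: | dirty journey|
|fruit distance|
|      walk you|
|universe voice|
|         table|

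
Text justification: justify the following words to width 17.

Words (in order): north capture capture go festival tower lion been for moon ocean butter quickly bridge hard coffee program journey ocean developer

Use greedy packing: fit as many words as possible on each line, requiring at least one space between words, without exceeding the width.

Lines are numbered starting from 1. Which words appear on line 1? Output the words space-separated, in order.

Line 1: ['north', 'capture'] (min_width=13, slack=4)
Line 2: ['capture', 'go'] (min_width=10, slack=7)
Line 3: ['festival', 'tower'] (min_width=14, slack=3)
Line 4: ['lion', 'been', 'for'] (min_width=13, slack=4)
Line 5: ['moon', 'ocean', 'butter'] (min_width=17, slack=0)
Line 6: ['quickly', 'bridge'] (min_width=14, slack=3)
Line 7: ['hard', 'coffee'] (min_width=11, slack=6)
Line 8: ['program', 'journey'] (min_width=15, slack=2)
Line 9: ['ocean', 'developer'] (min_width=15, slack=2)

Answer: north capture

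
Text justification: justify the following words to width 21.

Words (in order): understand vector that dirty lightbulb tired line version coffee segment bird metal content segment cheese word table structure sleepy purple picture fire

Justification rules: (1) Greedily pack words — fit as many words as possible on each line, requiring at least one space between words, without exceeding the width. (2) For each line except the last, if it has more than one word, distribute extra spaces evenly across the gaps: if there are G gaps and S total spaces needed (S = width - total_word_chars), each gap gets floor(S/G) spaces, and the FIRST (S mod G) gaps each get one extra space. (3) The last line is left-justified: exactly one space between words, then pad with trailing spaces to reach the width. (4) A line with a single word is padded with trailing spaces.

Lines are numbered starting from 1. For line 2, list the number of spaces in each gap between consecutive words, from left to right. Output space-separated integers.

Line 1: ['understand', 'vector'] (min_width=17, slack=4)
Line 2: ['that', 'dirty', 'lightbulb'] (min_width=20, slack=1)
Line 3: ['tired', 'line', 'version'] (min_width=18, slack=3)
Line 4: ['coffee', 'segment', 'bird'] (min_width=19, slack=2)
Line 5: ['metal', 'content', 'segment'] (min_width=21, slack=0)
Line 6: ['cheese', 'word', 'table'] (min_width=17, slack=4)
Line 7: ['structure', 'sleepy'] (min_width=16, slack=5)
Line 8: ['purple', 'picture', 'fire'] (min_width=19, slack=2)

Answer: 2 1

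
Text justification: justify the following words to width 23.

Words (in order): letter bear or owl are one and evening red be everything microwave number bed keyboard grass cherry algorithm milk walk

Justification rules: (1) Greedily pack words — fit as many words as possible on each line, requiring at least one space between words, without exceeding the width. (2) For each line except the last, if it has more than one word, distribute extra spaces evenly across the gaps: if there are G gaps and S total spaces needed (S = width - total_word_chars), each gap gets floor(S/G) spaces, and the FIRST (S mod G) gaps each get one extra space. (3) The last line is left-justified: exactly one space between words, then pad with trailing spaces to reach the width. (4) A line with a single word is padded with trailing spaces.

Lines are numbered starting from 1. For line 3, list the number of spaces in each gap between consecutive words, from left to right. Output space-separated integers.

Answer: 4

Derivation:
Line 1: ['letter', 'bear', 'or', 'owl', 'are'] (min_width=22, slack=1)
Line 2: ['one', 'and', 'evening', 'red', 'be'] (min_width=22, slack=1)
Line 3: ['everything', 'microwave'] (min_width=20, slack=3)
Line 4: ['number', 'bed', 'keyboard'] (min_width=19, slack=4)
Line 5: ['grass', 'cherry', 'algorithm'] (min_width=22, slack=1)
Line 6: ['milk', 'walk'] (min_width=9, slack=14)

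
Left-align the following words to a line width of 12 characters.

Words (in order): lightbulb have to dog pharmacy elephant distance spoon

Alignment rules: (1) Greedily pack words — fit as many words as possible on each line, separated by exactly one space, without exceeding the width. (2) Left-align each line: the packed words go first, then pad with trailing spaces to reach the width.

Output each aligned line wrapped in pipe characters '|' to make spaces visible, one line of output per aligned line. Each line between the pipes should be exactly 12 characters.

Line 1: ['lightbulb'] (min_width=9, slack=3)
Line 2: ['have', 'to', 'dog'] (min_width=11, slack=1)
Line 3: ['pharmacy'] (min_width=8, slack=4)
Line 4: ['elephant'] (min_width=8, slack=4)
Line 5: ['distance'] (min_width=8, slack=4)
Line 6: ['spoon'] (min_width=5, slack=7)

Answer: |lightbulb   |
|have to dog |
|pharmacy    |
|elephant    |
|distance    |
|spoon       |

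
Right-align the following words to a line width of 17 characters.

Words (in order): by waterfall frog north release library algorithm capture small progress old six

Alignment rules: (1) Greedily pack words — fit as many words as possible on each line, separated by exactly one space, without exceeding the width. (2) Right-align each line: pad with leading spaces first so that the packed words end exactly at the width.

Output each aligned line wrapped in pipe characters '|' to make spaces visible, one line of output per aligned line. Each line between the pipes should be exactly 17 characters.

Line 1: ['by', 'waterfall', 'frog'] (min_width=17, slack=0)
Line 2: ['north', 'release'] (min_width=13, slack=4)
Line 3: ['library', 'algorithm'] (min_width=17, slack=0)
Line 4: ['capture', 'small'] (min_width=13, slack=4)
Line 5: ['progress', 'old', 'six'] (min_width=16, slack=1)

Answer: |by waterfall frog|
|    north release|
|library algorithm|
|    capture small|
| progress old six|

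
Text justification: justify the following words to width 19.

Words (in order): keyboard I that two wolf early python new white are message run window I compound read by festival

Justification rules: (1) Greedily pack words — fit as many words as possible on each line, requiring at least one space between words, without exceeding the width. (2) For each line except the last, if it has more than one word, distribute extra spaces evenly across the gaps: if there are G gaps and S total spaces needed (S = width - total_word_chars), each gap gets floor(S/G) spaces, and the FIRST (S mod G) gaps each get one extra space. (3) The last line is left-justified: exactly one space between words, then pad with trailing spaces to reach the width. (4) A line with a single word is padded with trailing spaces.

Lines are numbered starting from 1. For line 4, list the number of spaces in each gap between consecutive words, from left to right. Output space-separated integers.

Line 1: ['keyboard', 'I', 'that', 'two'] (min_width=19, slack=0)
Line 2: ['wolf', 'early', 'python'] (min_width=17, slack=2)
Line 3: ['new', 'white', 'are'] (min_width=13, slack=6)
Line 4: ['message', 'run', 'window'] (min_width=18, slack=1)
Line 5: ['I', 'compound', 'read', 'by'] (min_width=18, slack=1)
Line 6: ['festival'] (min_width=8, slack=11)

Answer: 2 1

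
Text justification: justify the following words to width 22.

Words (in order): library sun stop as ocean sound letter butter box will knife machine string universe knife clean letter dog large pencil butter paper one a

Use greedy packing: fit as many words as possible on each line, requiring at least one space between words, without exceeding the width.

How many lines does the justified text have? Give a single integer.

Answer: 8

Derivation:
Line 1: ['library', 'sun', 'stop', 'as'] (min_width=19, slack=3)
Line 2: ['ocean', 'sound', 'letter'] (min_width=18, slack=4)
Line 3: ['butter', 'box', 'will', 'knife'] (min_width=21, slack=1)
Line 4: ['machine', 'string'] (min_width=14, slack=8)
Line 5: ['universe', 'knife', 'clean'] (min_width=20, slack=2)
Line 6: ['letter', 'dog', 'large'] (min_width=16, slack=6)
Line 7: ['pencil', 'butter', 'paper'] (min_width=19, slack=3)
Line 8: ['one', 'a'] (min_width=5, slack=17)
Total lines: 8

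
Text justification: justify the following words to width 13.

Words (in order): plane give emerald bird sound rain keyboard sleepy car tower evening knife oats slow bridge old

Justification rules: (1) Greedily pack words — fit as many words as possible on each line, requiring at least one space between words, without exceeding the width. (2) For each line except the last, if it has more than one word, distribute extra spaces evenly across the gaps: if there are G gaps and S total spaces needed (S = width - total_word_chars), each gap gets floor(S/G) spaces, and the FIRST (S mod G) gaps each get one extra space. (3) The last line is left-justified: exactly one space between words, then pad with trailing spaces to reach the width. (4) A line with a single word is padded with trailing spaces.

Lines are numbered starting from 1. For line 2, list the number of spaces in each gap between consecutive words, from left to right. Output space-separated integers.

Line 1: ['plane', 'give'] (min_width=10, slack=3)
Line 2: ['emerald', 'bird'] (min_width=12, slack=1)
Line 3: ['sound', 'rain'] (min_width=10, slack=3)
Line 4: ['keyboard'] (min_width=8, slack=5)
Line 5: ['sleepy', 'car'] (min_width=10, slack=3)
Line 6: ['tower', 'evening'] (min_width=13, slack=0)
Line 7: ['knife', 'oats'] (min_width=10, slack=3)
Line 8: ['slow', 'bridge'] (min_width=11, slack=2)
Line 9: ['old'] (min_width=3, slack=10)

Answer: 2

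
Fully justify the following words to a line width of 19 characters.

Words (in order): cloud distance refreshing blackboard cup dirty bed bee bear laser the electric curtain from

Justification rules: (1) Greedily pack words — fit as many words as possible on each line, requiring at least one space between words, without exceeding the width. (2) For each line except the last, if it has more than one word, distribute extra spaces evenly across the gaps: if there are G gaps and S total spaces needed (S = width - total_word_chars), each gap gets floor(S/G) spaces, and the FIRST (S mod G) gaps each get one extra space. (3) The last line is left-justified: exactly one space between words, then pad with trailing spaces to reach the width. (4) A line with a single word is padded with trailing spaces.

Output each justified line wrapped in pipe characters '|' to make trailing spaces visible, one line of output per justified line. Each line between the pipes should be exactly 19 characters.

Answer: |cloud      distance|
|refreshing         |
|blackboard      cup|
|dirty  bed bee bear|
|laser  the electric|
|curtain from       |

Derivation:
Line 1: ['cloud', 'distance'] (min_width=14, slack=5)
Line 2: ['refreshing'] (min_width=10, slack=9)
Line 3: ['blackboard', 'cup'] (min_width=14, slack=5)
Line 4: ['dirty', 'bed', 'bee', 'bear'] (min_width=18, slack=1)
Line 5: ['laser', 'the', 'electric'] (min_width=18, slack=1)
Line 6: ['curtain', 'from'] (min_width=12, slack=7)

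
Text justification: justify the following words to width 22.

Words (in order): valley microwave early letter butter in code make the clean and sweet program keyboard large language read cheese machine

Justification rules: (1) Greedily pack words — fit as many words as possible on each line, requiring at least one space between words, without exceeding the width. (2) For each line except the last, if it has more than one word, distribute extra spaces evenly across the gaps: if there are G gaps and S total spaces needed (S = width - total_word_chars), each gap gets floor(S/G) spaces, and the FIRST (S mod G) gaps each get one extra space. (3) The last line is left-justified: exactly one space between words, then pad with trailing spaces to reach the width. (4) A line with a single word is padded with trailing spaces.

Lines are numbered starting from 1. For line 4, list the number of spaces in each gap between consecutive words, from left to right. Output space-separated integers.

Line 1: ['valley', 'microwave', 'early'] (min_width=22, slack=0)
Line 2: ['letter', 'butter', 'in', 'code'] (min_width=21, slack=1)
Line 3: ['make', 'the', 'clean', 'and'] (min_width=18, slack=4)
Line 4: ['sweet', 'program', 'keyboard'] (min_width=22, slack=0)
Line 5: ['large', 'language', 'read'] (min_width=19, slack=3)
Line 6: ['cheese', 'machine'] (min_width=14, slack=8)

Answer: 1 1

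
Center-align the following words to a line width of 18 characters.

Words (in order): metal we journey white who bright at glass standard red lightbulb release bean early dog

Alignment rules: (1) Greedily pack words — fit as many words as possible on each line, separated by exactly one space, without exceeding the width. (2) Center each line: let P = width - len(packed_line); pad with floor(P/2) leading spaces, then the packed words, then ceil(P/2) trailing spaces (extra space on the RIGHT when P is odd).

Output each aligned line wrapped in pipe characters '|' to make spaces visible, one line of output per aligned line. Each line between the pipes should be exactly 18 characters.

Line 1: ['metal', 'we', 'journey'] (min_width=16, slack=2)
Line 2: ['white', 'who', 'bright'] (min_width=16, slack=2)
Line 3: ['at', 'glass', 'standard'] (min_width=17, slack=1)
Line 4: ['red', 'lightbulb'] (min_width=13, slack=5)
Line 5: ['release', 'bean', 'early'] (min_width=18, slack=0)
Line 6: ['dog'] (min_width=3, slack=15)

Answer: | metal we journey |
| white who bright |
|at glass standard |
|  red lightbulb   |
|release bean early|
|       dog        |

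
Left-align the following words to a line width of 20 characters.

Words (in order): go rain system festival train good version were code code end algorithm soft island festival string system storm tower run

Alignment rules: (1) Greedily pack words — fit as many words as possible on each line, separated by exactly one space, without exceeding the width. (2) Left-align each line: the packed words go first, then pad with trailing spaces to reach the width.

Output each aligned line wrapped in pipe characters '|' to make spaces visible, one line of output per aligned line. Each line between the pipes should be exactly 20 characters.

Answer: |go rain system      |
|festival train good |
|version were code   |
|code end algorithm  |
|soft island festival|
|string system storm |
|tower run           |

Derivation:
Line 1: ['go', 'rain', 'system'] (min_width=14, slack=6)
Line 2: ['festival', 'train', 'good'] (min_width=19, slack=1)
Line 3: ['version', 'were', 'code'] (min_width=17, slack=3)
Line 4: ['code', 'end', 'algorithm'] (min_width=18, slack=2)
Line 5: ['soft', 'island', 'festival'] (min_width=20, slack=0)
Line 6: ['string', 'system', 'storm'] (min_width=19, slack=1)
Line 7: ['tower', 'run'] (min_width=9, slack=11)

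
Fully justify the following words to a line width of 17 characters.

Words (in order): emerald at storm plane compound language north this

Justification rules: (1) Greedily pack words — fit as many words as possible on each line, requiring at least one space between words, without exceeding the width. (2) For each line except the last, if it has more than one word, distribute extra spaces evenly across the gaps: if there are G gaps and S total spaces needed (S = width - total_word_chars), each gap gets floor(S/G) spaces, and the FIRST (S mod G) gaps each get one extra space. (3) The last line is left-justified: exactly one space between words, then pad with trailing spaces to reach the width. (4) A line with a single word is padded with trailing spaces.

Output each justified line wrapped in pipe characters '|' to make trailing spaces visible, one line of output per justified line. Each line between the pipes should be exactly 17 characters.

Line 1: ['emerald', 'at', 'storm'] (min_width=16, slack=1)
Line 2: ['plane', 'compound'] (min_width=14, slack=3)
Line 3: ['language', 'north'] (min_width=14, slack=3)
Line 4: ['this'] (min_width=4, slack=13)

Answer: |emerald  at storm|
|plane    compound|
|language    north|
|this             |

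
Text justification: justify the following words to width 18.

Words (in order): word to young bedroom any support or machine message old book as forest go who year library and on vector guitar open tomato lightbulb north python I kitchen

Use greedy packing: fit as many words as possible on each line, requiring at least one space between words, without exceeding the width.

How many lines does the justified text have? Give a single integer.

Answer: 10

Derivation:
Line 1: ['word', 'to', 'young'] (min_width=13, slack=5)
Line 2: ['bedroom', 'any'] (min_width=11, slack=7)
Line 3: ['support', 'or', 'machine'] (min_width=18, slack=0)
Line 4: ['message', 'old', 'book'] (min_width=16, slack=2)
Line 5: ['as', 'forest', 'go', 'who'] (min_width=16, slack=2)
Line 6: ['year', 'library', 'and'] (min_width=16, slack=2)
Line 7: ['on', 'vector', 'guitar'] (min_width=16, slack=2)
Line 8: ['open', 'tomato'] (min_width=11, slack=7)
Line 9: ['lightbulb', 'north'] (min_width=15, slack=3)
Line 10: ['python', 'I', 'kitchen'] (min_width=16, slack=2)
Total lines: 10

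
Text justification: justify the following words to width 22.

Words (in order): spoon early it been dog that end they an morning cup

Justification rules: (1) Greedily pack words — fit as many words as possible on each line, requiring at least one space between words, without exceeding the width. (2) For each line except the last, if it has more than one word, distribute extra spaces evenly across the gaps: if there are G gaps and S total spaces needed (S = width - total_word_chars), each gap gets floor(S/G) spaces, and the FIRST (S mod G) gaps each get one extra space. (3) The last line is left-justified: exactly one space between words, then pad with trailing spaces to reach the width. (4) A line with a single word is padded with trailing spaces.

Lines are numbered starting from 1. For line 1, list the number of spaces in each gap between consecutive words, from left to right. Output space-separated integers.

Line 1: ['spoon', 'early', 'it', 'been'] (min_width=19, slack=3)
Line 2: ['dog', 'that', 'end', 'they', 'an'] (min_width=20, slack=2)
Line 3: ['morning', 'cup'] (min_width=11, slack=11)

Answer: 2 2 2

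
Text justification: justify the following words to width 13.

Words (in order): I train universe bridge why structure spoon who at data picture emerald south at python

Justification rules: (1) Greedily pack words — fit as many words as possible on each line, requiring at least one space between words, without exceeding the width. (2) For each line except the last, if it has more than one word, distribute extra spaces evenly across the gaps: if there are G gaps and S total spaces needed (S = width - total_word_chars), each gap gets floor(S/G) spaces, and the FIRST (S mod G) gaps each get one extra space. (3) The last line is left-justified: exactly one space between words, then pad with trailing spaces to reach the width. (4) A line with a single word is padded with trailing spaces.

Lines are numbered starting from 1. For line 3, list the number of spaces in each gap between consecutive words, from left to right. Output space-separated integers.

Answer: 4

Derivation:
Line 1: ['I', 'train'] (min_width=7, slack=6)
Line 2: ['universe'] (min_width=8, slack=5)
Line 3: ['bridge', 'why'] (min_width=10, slack=3)
Line 4: ['structure'] (min_width=9, slack=4)
Line 5: ['spoon', 'who', 'at'] (min_width=12, slack=1)
Line 6: ['data', 'picture'] (min_width=12, slack=1)
Line 7: ['emerald', 'south'] (min_width=13, slack=0)
Line 8: ['at', 'python'] (min_width=9, slack=4)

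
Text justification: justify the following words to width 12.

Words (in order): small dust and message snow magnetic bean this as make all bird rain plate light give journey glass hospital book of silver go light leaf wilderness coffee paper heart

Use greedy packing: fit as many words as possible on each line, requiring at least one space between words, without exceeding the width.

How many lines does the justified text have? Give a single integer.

Answer: 17

Derivation:
Line 1: ['small', 'dust'] (min_width=10, slack=2)
Line 2: ['and', 'message'] (min_width=11, slack=1)
Line 3: ['snow'] (min_width=4, slack=8)
Line 4: ['magnetic'] (min_width=8, slack=4)
Line 5: ['bean', 'this', 'as'] (min_width=12, slack=0)
Line 6: ['make', 'all'] (min_width=8, slack=4)
Line 7: ['bird', 'rain'] (min_width=9, slack=3)
Line 8: ['plate', 'light'] (min_width=11, slack=1)
Line 9: ['give', 'journey'] (min_width=12, slack=0)
Line 10: ['glass'] (min_width=5, slack=7)
Line 11: ['hospital'] (min_width=8, slack=4)
Line 12: ['book', 'of'] (min_width=7, slack=5)
Line 13: ['silver', 'go'] (min_width=9, slack=3)
Line 14: ['light', 'leaf'] (min_width=10, slack=2)
Line 15: ['wilderness'] (min_width=10, slack=2)
Line 16: ['coffee', 'paper'] (min_width=12, slack=0)
Line 17: ['heart'] (min_width=5, slack=7)
Total lines: 17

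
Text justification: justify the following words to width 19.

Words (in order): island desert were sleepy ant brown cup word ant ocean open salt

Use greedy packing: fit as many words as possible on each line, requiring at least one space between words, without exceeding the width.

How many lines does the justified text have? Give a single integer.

Line 1: ['island', 'desert', 'were'] (min_width=18, slack=1)
Line 2: ['sleepy', 'ant', 'brown'] (min_width=16, slack=3)
Line 3: ['cup', 'word', 'ant', 'ocean'] (min_width=18, slack=1)
Line 4: ['open', 'salt'] (min_width=9, slack=10)
Total lines: 4

Answer: 4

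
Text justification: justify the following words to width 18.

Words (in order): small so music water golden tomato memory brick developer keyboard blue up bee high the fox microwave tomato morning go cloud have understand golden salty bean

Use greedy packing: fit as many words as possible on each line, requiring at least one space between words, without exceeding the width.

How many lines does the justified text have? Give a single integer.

Answer: 10

Derivation:
Line 1: ['small', 'so', 'music'] (min_width=14, slack=4)
Line 2: ['water', 'golden'] (min_width=12, slack=6)
Line 3: ['tomato', 'memory'] (min_width=13, slack=5)
Line 4: ['brick', 'developer'] (min_width=15, slack=3)
Line 5: ['keyboard', 'blue', 'up'] (min_width=16, slack=2)
Line 6: ['bee', 'high', 'the', 'fox'] (min_width=16, slack=2)
Line 7: ['microwave', 'tomato'] (min_width=16, slack=2)
Line 8: ['morning', 'go', 'cloud'] (min_width=16, slack=2)
Line 9: ['have', 'understand'] (min_width=15, slack=3)
Line 10: ['golden', 'salty', 'bean'] (min_width=17, slack=1)
Total lines: 10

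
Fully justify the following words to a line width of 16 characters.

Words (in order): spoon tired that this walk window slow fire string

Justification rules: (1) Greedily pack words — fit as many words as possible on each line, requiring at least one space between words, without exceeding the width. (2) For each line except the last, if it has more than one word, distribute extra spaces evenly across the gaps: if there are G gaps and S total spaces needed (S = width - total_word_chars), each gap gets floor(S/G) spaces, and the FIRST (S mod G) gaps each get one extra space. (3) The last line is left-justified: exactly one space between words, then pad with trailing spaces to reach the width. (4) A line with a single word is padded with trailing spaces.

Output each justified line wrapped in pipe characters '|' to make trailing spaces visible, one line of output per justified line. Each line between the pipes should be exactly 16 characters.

Answer: |spoon tired that|
|this walk window|
|slow fire string|

Derivation:
Line 1: ['spoon', 'tired', 'that'] (min_width=16, slack=0)
Line 2: ['this', 'walk', 'window'] (min_width=16, slack=0)
Line 3: ['slow', 'fire', 'string'] (min_width=16, slack=0)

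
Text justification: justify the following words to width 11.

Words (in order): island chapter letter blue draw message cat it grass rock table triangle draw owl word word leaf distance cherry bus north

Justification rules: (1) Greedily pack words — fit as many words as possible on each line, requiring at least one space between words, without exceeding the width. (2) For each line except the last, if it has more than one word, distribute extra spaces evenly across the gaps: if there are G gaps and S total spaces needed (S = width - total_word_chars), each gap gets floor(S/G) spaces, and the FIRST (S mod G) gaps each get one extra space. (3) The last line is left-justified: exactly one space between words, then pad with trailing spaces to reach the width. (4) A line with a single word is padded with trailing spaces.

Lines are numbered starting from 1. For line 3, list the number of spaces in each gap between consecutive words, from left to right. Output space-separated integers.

Line 1: ['island'] (min_width=6, slack=5)
Line 2: ['chapter'] (min_width=7, slack=4)
Line 3: ['letter', 'blue'] (min_width=11, slack=0)
Line 4: ['draw'] (min_width=4, slack=7)
Line 5: ['message', 'cat'] (min_width=11, slack=0)
Line 6: ['it', 'grass'] (min_width=8, slack=3)
Line 7: ['rock', 'table'] (min_width=10, slack=1)
Line 8: ['triangle'] (min_width=8, slack=3)
Line 9: ['draw', 'owl'] (min_width=8, slack=3)
Line 10: ['word', 'word'] (min_width=9, slack=2)
Line 11: ['leaf'] (min_width=4, slack=7)
Line 12: ['distance'] (min_width=8, slack=3)
Line 13: ['cherry', 'bus'] (min_width=10, slack=1)
Line 14: ['north'] (min_width=5, slack=6)

Answer: 1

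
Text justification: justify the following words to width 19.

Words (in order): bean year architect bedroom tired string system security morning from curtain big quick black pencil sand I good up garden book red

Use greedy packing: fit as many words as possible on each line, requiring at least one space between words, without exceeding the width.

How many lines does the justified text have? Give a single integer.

Line 1: ['bean', 'year', 'architect'] (min_width=19, slack=0)
Line 2: ['bedroom', 'tired'] (min_width=13, slack=6)
Line 3: ['string', 'system'] (min_width=13, slack=6)
Line 4: ['security', 'morning'] (min_width=16, slack=3)
Line 5: ['from', 'curtain', 'big'] (min_width=16, slack=3)
Line 6: ['quick', 'black', 'pencil'] (min_width=18, slack=1)
Line 7: ['sand', 'I', 'good', 'up'] (min_width=14, slack=5)
Line 8: ['garden', 'book', 'red'] (min_width=15, slack=4)
Total lines: 8

Answer: 8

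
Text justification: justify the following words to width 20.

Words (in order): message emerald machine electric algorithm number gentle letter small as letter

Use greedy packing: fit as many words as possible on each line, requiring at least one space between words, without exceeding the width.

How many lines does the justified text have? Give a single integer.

Line 1: ['message', 'emerald'] (min_width=15, slack=5)
Line 2: ['machine', 'electric'] (min_width=16, slack=4)
Line 3: ['algorithm', 'number'] (min_width=16, slack=4)
Line 4: ['gentle', 'letter', 'small'] (min_width=19, slack=1)
Line 5: ['as', 'letter'] (min_width=9, slack=11)
Total lines: 5

Answer: 5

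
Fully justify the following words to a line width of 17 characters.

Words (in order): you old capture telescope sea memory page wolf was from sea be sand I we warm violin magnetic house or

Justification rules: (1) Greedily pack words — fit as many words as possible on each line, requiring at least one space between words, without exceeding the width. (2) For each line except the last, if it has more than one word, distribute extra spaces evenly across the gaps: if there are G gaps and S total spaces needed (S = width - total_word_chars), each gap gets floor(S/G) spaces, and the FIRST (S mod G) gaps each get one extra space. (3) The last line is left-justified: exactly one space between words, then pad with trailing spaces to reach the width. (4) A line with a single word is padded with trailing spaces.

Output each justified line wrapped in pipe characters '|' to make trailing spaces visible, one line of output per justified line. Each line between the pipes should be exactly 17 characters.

Line 1: ['you', 'old', 'capture'] (min_width=15, slack=2)
Line 2: ['telescope', 'sea'] (min_width=13, slack=4)
Line 3: ['memory', 'page', 'wolf'] (min_width=16, slack=1)
Line 4: ['was', 'from', 'sea', 'be'] (min_width=15, slack=2)
Line 5: ['sand', 'I', 'we', 'warm'] (min_width=14, slack=3)
Line 6: ['violin', 'magnetic'] (min_width=15, slack=2)
Line 7: ['house', 'or'] (min_width=8, slack=9)

Answer: |you  old  capture|
|telescope     sea|
|memory  page wolf|
|was  from  sea be|
|sand  I  we  warm|
|violin   magnetic|
|house or         |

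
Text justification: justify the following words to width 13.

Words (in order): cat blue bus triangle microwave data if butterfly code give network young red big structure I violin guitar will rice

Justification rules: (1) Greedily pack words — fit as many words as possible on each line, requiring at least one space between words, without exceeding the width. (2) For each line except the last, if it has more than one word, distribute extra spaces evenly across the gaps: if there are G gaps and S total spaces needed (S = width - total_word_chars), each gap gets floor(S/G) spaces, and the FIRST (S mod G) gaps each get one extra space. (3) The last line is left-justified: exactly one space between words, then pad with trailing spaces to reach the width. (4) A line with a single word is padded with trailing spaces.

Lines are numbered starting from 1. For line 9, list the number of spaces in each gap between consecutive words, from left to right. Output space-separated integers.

Line 1: ['cat', 'blue', 'bus'] (min_width=12, slack=1)
Line 2: ['triangle'] (min_width=8, slack=5)
Line 3: ['microwave'] (min_width=9, slack=4)
Line 4: ['data', 'if'] (min_width=7, slack=6)
Line 5: ['butterfly'] (min_width=9, slack=4)
Line 6: ['code', 'give'] (min_width=9, slack=4)
Line 7: ['network', 'young'] (min_width=13, slack=0)
Line 8: ['red', 'big'] (min_width=7, slack=6)
Line 9: ['structure', 'I'] (min_width=11, slack=2)
Line 10: ['violin', 'guitar'] (min_width=13, slack=0)
Line 11: ['will', 'rice'] (min_width=9, slack=4)

Answer: 3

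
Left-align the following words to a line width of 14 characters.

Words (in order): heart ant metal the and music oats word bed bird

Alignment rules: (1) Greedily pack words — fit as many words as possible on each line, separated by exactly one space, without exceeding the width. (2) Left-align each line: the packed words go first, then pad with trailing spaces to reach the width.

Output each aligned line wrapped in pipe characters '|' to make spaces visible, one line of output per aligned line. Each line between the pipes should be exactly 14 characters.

Line 1: ['heart', 'ant'] (min_width=9, slack=5)
Line 2: ['metal', 'the', 'and'] (min_width=13, slack=1)
Line 3: ['music', 'oats'] (min_width=10, slack=4)
Line 4: ['word', 'bed', 'bird'] (min_width=13, slack=1)

Answer: |heart ant     |
|metal the and |
|music oats    |
|word bed bird |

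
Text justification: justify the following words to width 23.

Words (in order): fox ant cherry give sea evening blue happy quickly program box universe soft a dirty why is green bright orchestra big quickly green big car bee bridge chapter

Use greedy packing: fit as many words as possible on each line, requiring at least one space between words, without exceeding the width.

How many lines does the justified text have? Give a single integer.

Answer: 8

Derivation:
Line 1: ['fox', 'ant', 'cherry', 'give', 'sea'] (min_width=23, slack=0)
Line 2: ['evening', 'blue', 'happy'] (min_width=18, slack=5)
Line 3: ['quickly', 'program', 'box'] (min_width=19, slack=4)
Line 4: ['universe', 'soft', 'a', 'dirty'] (min_width=21, slack=2)
Line 5: ['why', 'is', 'green', 'bright'] (min_width=19, slack=4)
Line 6: ['orchestra', 'big', 'quickly'] (min_width=21, slack=2)
Line 7: ['green', 'big', 'car', 'bee'] (min_width=17, slack=6)
Line 8: ['bridge', 'chapter'] (min_width=14, slack=9)
Total lines: 8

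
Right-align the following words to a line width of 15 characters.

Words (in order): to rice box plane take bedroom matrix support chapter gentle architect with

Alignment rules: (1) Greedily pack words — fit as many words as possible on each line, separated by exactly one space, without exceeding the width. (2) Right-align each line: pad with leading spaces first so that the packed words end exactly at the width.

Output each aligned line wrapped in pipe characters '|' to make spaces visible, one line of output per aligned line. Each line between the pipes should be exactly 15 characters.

Line 1: ['to', 'rice', 'box'] (min_width=11, slack=4)
Line 2: ['plane', 'take'] (min_width=10, slack=5)
Line 3: ['bedroom', 'matrix'] (min_width=14, slack=1)
Line 4: ['support', 'chapter'] (min_width=15, slack=0)
Line 5: ['gentle'] (min_width=6, slack=9)
Line 6: ['architect', 'with'] (min_width=14, slack=1)

Answer: |    to rice box|
|     plane take|
| bedroom matrix|
|support chapter|
|         gentle|
| architect with|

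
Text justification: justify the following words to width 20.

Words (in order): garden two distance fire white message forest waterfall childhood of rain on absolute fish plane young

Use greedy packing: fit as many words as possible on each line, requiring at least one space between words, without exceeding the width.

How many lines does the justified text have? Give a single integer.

Answer: 6

Derivation:
Line 1: ['garden', 'two', 'distance'] (min_width=19, slack=1)
Line 2: ['fire', 'white', 'message'] (min_width=18, slack=2)
Line 3: ['forest', 'waterfall'] (min_width=16, slack=4)
Line 4: ['childhood', 'of', 'rain', 'on'] (min_width=20, slack=0)
Line 5: ['absolute', 'fish', 'plane'] (min_width=19, slack=1)
Line 6: ['young'] (min_width=5, slack=15)
Total lines: 6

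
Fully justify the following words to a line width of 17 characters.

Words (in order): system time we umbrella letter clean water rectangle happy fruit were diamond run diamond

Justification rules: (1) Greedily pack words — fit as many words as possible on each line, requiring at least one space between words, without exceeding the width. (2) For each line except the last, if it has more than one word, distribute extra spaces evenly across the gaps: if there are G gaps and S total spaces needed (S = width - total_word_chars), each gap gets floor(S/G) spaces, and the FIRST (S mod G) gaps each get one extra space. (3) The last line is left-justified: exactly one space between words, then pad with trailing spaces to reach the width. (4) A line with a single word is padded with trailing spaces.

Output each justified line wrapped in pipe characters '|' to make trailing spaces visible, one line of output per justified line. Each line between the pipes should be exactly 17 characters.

Answer: |system   time  we|
|umbrella   letter|
|clean       water|
|rectangle   happy|
|fruit        were|
|diamond       run|
|diamond          |

Derivation:
Line 1: ['system', 'time', 'we'] (min_width=14, slack=3)
Line 2: ['umbrella', 'letter'] (min_width=15, slack=2)
Line 3: ['clean', 'water'] (min_width=11, slack=6)
Line 4: ['rectangle', 'happy'] (min_width=15, slack=2)
Line 5: ['fruit', 'were'] (min_width=10, slack=7)
Line 6: ['diamond', 'run'] (min_width=11, slack=6)
Line 7: ['diamond'] (min_width=7, slack=10)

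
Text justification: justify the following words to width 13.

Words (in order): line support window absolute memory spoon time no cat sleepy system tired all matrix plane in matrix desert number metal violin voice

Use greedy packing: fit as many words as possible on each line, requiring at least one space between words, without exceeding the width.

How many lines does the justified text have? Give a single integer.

Line 1: ['line', 'support'] (min_width=12, slack=1)
Line 2: ['window'] (min_width=6, slack=7)
Line 3: ['absolute'] (min_width=8, slack=5)
Line 4: ['memory', 'spoon'] (min_width=12, slack=1)
Line 5: ['time', 'no', 'cat'] (min_width=11, slack=2)
Line 6: ['sleepy', 'system'] (min_width=13, slack=0)
Line 7: ['tired', 'all'] (min_width=9, slack=4)
Line 8: ['matrix', 'plane'] (min_width=12, slack=1)
Line 9: ['in', 'matrix'] (min_width=9, slack=4)
Line 10: ['desert', 'number'] (min_width=13, slack=0)
Line 11: ['metal', 'violin'] (min_width=12, slack=1)
Line 12: ['voice'] (min_width=5, slack=8)
Total lines: 12

Answer: 12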